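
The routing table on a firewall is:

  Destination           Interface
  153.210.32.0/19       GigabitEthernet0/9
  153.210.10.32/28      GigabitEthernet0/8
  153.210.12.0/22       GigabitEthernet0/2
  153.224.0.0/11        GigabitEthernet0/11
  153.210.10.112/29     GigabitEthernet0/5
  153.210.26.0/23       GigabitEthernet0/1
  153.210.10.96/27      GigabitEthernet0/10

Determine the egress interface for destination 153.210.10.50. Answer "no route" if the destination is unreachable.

no route

No entry's prefix contains 153.210.10.50; there is no default route.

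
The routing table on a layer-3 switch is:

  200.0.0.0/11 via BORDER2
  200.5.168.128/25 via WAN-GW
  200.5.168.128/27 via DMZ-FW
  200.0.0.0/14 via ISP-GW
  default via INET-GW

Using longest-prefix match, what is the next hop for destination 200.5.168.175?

WAN-GW

Routes whose prefix contains 200.5.168.175:
  0.0.0.0/0 (default, matches everything) -> INET-GW
  200.0.0.0/11 (200.0.0.0 - 200.31.255.255) -> BORDER2
  200.5.168.128/25 (200.5.168.128 - 200.5.168.255) -> WAN-GW
More-specific entries that do NOT match:
  200.5.168.128/27 (200.5.168.128 - 200.5.168.159) does not contain 200.5.168.175
Longest matching prefix is /25 -> next hop WAN-GW.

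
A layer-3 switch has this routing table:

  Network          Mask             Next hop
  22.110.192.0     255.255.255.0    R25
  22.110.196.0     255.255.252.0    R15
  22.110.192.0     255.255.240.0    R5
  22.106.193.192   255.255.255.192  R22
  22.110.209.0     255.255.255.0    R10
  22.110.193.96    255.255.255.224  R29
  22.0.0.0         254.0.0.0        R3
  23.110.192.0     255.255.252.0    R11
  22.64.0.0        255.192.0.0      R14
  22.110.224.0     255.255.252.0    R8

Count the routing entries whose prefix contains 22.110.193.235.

3

Prefixes containing 22.110.193.235:
  22.0.0.0/7 (22.0.0.0 - 23.255.255.255)
  22.64.0.0/10 (22.64.0.0 - 22.127.255.255)
  22.110.192.0/20 (22.110.192.0 - 22.110.207.255)
Total matching entries: 3.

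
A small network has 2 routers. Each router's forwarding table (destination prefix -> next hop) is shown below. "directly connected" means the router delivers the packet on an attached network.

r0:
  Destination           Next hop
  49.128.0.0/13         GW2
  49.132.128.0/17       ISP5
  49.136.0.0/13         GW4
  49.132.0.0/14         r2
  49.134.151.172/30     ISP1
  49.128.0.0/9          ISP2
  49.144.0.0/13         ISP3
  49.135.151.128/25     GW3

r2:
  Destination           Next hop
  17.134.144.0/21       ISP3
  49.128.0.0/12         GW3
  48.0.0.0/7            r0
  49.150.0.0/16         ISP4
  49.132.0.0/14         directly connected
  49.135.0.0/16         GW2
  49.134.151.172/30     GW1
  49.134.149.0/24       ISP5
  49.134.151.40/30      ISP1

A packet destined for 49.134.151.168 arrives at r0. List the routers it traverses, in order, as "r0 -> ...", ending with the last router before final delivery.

At r0: longest match for 49.134.151.168 is 49.132.0.0/14 -> r2
At r2: longest match for 49.134.151.168 is 49.132.0.0/14 -> directly connected

r0 -> r2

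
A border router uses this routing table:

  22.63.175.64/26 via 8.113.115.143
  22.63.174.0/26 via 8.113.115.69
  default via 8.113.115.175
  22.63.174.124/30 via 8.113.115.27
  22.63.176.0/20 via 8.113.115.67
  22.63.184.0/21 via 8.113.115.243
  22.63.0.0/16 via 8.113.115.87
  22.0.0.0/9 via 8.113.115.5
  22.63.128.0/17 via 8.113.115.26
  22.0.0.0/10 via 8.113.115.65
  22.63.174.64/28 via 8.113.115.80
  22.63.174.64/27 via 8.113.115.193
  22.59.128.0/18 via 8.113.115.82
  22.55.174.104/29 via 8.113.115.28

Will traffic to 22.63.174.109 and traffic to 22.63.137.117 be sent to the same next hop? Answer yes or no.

yes

22.63.174.109: longest match 22.63.128.0/17 -> 8.113.115.26
22.63.137.117: longest match 22.63.128.0/17 -> 8.113.115.26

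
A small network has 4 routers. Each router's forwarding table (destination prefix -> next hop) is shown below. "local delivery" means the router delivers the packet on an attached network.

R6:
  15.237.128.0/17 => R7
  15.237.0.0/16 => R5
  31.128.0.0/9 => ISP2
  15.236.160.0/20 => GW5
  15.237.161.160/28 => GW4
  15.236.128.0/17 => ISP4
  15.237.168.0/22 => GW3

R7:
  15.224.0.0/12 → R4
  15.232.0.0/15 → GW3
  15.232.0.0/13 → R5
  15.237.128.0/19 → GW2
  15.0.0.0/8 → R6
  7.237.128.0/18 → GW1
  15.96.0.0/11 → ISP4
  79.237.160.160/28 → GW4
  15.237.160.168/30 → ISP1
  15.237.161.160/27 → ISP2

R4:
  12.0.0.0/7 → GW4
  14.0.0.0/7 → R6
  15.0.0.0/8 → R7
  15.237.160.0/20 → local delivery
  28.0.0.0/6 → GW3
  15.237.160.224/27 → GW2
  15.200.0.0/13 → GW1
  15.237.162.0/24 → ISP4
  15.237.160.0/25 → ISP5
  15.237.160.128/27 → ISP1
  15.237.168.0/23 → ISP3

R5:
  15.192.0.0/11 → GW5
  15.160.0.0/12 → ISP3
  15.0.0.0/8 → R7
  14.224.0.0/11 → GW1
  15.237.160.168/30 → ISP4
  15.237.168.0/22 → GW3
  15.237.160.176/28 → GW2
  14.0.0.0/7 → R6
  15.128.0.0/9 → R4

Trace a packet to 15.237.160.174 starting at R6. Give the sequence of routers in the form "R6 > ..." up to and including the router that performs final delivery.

R6 > R7 > R5 > R4

At R6: longest match for 15.237.160.174 is 15.237.128.0/17 -> R7
At R7: longest match for 15.237.160.174 is 15.232.0.0/13 -> R5
At R5: longest match for 15.237.160.174 is 15.128.0.0/9 -> R4
At R4: longest match for 15.237.160.174 is 15.237.160.0/20 -> local delivery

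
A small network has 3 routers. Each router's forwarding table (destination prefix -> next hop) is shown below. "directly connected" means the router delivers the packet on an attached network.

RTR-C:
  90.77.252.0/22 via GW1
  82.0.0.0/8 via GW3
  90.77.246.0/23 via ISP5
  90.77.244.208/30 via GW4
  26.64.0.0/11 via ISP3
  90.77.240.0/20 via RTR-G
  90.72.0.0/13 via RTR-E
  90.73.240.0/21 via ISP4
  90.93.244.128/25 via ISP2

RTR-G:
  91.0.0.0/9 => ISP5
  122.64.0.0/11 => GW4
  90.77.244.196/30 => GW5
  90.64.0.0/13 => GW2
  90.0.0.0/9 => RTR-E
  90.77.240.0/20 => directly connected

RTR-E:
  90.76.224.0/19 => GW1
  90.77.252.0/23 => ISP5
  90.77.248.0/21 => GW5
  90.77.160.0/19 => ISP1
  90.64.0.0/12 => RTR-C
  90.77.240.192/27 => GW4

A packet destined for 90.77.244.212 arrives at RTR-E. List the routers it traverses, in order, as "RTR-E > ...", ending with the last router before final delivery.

At RTR-E: longest match for 90.77.244.212 is 90.64.0.0/12 -> RTR-C
At RTR-C: longest match for 90.77.244.212 is 90.77.240.0/20 -> RTR-G
At RTR-G: longest match for 90.77.244.212 is 90.77.240.0/20 -> directly connected

RTR-E > RTR-C > RTR-G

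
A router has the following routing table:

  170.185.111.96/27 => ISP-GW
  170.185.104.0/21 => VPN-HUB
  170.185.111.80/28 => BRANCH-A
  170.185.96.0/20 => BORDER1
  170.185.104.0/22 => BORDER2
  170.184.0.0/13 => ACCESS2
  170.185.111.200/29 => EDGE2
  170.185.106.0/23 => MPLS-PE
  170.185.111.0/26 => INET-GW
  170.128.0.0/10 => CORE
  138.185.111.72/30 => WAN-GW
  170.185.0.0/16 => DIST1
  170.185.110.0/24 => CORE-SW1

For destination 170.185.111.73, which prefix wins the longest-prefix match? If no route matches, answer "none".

170.185.104.0/21

Entries matching 170.185.111.73:
  170.128.0.0/10 (170.128.0.0 - 170.191.255.255)
  170.184.0.0/13 (170.184.0.0 - 170.191.255.255)
  170.185.0.0/16 (170.185.0.0 - 170.185.255.255)
  170.185.96.0/20 (170.185.96.0 - 170.185.111.255)
  170.185.104.0/21 (170.185.104.0 - 170.185.111.255)
Most specific is 170.185.104.0/21.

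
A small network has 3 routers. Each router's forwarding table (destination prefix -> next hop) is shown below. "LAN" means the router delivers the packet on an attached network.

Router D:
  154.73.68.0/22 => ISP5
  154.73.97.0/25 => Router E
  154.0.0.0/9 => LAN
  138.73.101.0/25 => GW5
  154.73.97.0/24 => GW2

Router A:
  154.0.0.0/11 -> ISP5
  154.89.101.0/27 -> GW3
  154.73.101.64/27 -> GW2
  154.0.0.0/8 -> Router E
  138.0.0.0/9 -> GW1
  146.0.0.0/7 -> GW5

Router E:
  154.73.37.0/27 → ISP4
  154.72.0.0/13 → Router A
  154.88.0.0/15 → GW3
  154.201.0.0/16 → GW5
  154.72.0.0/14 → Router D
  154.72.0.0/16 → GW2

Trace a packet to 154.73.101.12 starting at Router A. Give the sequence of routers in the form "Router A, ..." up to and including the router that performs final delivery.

At Router A: longest match for 154.73.101.12 is 154.0.0.0/8 -> Router E
At Router E: longest match for 154.73.101.12 is 154.72.0.0/14 -> Router D
At Router D: longest match for 154.73.101.12 is 154.0.0.0/9 -> LAN

Router A, Router E, Router D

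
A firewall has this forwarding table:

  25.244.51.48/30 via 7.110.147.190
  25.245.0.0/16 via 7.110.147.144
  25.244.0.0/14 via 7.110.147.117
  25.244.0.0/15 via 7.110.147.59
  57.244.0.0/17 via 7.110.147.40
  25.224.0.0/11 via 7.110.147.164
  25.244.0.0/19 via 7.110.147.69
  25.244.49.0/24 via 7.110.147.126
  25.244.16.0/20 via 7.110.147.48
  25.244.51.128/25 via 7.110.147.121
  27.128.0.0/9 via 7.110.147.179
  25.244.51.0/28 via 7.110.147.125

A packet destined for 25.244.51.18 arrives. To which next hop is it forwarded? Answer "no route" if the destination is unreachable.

7.110.147.59

Routes whose prefix contains 25.244.51.18:
  25.224.0.0/11 (25.224.0.0 - 25.255.255.255) -> 7.110.147.164
  25.244.0.0/14 (25.244.0.0 - 25.247.255.255) -> 7.110.147.117
  25.244.0.0/15 (25.244.0.0 - 25.245.255.255) -> 7.110.147.59
More-specific entries that do NOT match:
  25.244.51.48/30 (25.244.51.48 - 25.244.51.51) does not contain 25.244.51.18
  25.244.51.0/28 (25.244.51.0 - 25.244.51.15) does not contain 25.244.51.18
  25.244.51.128/25 (25.244.51.128 - 25.244.51.255) does not contain 25.244.51.18
  25.244.49.0/24 (25.244.49.0 - 25.244.49.255) does not contain 25.244.51.18
  25.244.16.0/20 (25.244.16.0 - 25.244.31.255) does not contain 25.244.51.18
  25.244.0.0/19 (25.244.0.0 - 25.244.31.255) does not contain 25.244.51.18
  57.244.0.0/17 (57.244.0.0 - 57.244.127.255) does not contain 25.244.51.18
  25.245.0.0/16 (25.245.0.0 - 25.245.255.255) does not contain 25.244.51.18
Longest matching prefix is /15 -> next hop 7.110.147.59.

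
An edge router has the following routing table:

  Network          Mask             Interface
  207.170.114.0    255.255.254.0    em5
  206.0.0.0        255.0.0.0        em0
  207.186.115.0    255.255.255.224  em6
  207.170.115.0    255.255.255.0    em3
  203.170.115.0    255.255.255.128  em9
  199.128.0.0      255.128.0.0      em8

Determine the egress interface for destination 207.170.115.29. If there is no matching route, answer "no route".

Routes whose prefix contains 207.170.115.29:
  207.170.114.0/23 (207.170.114.0 - 207.170.115.255) -> em5
  207.170.115.0/24 (207.170.115.0 - 207.170.115.255) -> em3
More-specific entries that do NOT match:
  207.186.115.0/27 (207.186.115.0 - 207.186.115.31) does not contain 207.170.115.29
  203.170.115.0/25 (203.170.115.0 - 203.170.115.127) does not contain 207.170.115.29
Longest matching prefix is /24 -> interface em3.

em3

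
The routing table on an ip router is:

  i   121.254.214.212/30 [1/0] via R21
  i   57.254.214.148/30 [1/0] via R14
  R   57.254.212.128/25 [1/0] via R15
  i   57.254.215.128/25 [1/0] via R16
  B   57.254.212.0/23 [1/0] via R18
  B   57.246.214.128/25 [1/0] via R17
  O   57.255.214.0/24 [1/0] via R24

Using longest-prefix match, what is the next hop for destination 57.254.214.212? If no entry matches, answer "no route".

no route

No entry's prefix contains 57.254.214.212; there is no default route.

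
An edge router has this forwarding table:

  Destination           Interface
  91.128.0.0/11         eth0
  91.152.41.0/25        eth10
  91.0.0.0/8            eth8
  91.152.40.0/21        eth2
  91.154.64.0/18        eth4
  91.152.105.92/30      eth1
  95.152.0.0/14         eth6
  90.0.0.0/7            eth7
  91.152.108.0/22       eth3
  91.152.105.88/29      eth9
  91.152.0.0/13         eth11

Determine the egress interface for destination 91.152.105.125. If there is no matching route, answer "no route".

eth11

Routes whose prefix contains 91.152.105.125:
  90.0.0.0/7 (90.0.0.0 - 91.255.255.255) -> eth7
  91.0.0.0/8 (91.0.0.0 - 91.255.255.255) -> eth8
  91.128.0.0/11 (91.128.0.0 - 91.159.255.255) -> eth0
  91.152.0.0/13 (91.152.0.0 - 91.159.255.255) -> eth11
More-specific entries that do NOT match:
  91.152.105.92/30 (91.152.105.92 - 91.152.105.95) does not contain 91.152.105.125
  91.152.105.88/29 (91.152.105.88 - 91.152.105.95) does not contain 91.152.105.125
  91.152.41.0/25 (91.152.41.0 - 91.152.41.127) does not contain 91.152.105.125
  91.152.108.0/22 (91.152.108.0 - 91.152.111.255) does not contain 91.152.105.125
  91.152.40.0/21 (91.152.40.0 - 91.152.47.255) does not contain 91.152.105.125
  91.154.64.0/18 (91.154.64.0 - 91.154.127.255) does not contain 91.152.105.125
  95.152.0.0/14 (95.152.0.0 - 95.155.255.255) does not contain 91.152.105.125
Longest matching prefix is /13 -> interface eth11.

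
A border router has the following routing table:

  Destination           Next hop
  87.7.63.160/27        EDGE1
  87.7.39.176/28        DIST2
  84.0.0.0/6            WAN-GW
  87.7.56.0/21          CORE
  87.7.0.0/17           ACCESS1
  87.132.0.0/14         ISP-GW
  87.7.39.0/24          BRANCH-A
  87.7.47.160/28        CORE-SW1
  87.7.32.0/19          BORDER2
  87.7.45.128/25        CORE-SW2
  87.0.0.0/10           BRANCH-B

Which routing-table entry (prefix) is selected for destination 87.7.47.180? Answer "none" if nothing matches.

Entries matching 87.7.47.180:
  84.0.0.0/6 (84.0.0.0 - 87.255.255.255)
  87.0.0.0/10 (87.0.0.0 - 87.63.255.255)
  87.7.0.0/17 (87.7.0.0 - 87.7.127.255)
  87.7.32.0/19 (87.7.32.0 - 87.7.63.255)
Most specific is 87.7.32.0/19.

87.7.32.0/19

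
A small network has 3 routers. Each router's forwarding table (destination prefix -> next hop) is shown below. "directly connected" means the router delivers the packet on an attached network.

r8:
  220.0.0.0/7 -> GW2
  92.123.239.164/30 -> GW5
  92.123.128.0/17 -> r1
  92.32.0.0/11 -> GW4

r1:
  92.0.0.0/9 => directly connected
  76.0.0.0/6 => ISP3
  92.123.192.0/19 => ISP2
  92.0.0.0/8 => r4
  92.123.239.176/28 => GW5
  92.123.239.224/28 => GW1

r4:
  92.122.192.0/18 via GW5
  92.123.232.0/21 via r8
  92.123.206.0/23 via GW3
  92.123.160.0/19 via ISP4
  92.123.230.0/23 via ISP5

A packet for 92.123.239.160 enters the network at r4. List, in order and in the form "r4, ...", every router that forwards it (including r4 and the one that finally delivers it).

r4, r8, r1

At r4: longest match for 92.123.239.160 is 92.123.232.0/21 -> r8
At r8: longest match for 92.123.239.160 is 92.123.128.0/17 -> r1
At r1: longest match for 92.123.239.160 is 92.0.0.0/9 -> directly connected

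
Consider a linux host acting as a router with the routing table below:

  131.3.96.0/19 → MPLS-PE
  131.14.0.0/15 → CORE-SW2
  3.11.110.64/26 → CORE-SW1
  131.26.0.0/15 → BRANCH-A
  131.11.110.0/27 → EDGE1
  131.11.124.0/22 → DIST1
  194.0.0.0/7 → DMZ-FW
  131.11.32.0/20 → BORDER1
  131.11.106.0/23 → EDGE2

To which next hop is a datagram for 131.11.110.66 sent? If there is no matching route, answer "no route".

No entry's prefix contains 131.11.110.66; there is no default route.

no route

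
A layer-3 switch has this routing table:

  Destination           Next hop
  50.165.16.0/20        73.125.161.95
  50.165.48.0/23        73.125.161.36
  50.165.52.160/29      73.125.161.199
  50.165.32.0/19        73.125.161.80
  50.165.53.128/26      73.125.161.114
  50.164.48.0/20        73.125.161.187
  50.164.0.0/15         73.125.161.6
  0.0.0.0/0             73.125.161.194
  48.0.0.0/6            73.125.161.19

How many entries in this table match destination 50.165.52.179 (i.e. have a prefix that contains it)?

4

Prefixes containing 50.165.52.179:
  0.0.0.0/0 (default, matches everything)
  48.0.0.0/6 (48.0.0.0 - 51.255.255.255)
  50.164.0.0/15 (50.164.0.0 - 50.165.255.255)
  50.165.32.0/19 (50.165.32.0 - 50.165.63.255)
Total matching entries: 4.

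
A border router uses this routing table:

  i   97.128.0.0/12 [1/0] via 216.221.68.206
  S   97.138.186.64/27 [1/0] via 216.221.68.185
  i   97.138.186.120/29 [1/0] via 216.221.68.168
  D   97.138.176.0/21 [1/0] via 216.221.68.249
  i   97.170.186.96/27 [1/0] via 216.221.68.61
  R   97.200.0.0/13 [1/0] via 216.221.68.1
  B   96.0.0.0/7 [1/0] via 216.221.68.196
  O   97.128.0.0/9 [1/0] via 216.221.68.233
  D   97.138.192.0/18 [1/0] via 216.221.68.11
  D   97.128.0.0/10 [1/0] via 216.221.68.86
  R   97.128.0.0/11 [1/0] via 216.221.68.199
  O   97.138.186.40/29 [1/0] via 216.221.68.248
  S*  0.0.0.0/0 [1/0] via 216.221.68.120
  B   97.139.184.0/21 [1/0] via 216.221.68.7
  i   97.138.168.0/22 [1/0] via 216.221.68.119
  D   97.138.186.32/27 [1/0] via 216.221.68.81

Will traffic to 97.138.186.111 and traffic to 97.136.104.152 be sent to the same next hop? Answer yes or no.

yes

97.138.186.111: longest match 97.128.0.0/12 -> 216.221.68.206
97.136.104.152: longest match 97.128.0.0/12 -> 216.221.68.206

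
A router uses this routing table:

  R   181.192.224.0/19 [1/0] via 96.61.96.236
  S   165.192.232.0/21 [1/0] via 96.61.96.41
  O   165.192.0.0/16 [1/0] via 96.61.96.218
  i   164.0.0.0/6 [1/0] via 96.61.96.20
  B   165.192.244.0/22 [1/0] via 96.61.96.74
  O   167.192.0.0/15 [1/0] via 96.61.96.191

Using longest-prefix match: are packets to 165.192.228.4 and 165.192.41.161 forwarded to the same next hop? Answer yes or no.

yes

165.192.228.4: longest match 165.192.0.0/16 -> 96.61.96.218
165.192.41.161: longest match 165.192.0.0/16 -> 96.61.96.218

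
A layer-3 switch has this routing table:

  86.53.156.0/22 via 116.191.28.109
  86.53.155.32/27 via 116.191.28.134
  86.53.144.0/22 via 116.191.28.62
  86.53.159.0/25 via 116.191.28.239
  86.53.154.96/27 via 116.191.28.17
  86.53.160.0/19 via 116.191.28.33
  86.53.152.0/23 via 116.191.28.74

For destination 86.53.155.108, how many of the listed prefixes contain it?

0

No listed prefix contains 86.53.155.108.
Total matching entries: 0.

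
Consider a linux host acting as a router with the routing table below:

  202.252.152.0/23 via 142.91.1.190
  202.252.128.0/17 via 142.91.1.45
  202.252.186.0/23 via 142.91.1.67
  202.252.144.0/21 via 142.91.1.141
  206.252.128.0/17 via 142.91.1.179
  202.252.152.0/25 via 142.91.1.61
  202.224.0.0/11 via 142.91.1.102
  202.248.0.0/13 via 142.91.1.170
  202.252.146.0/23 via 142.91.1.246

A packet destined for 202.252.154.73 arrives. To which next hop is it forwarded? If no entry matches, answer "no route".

142.91.1.45

Routes whose prefix contains 202.252.154.73:
  202.224.0.0/11 (202.224.0.0 - 202.255.255.255) -> 142.91.1.102
  202.248.0.0/13 (202.248.0.0 - 202.255.255.255) -> 142.91.1.170
  202.252.128.0/17 (202.252.128.0 - 202.252.255.255) -> 142.91.1.45
More-specific entries that do NOT match:
  202.252.152.0/25 (202.252.152.0 - 202.252.152.127) does not contain 202.252.154.73
  202.252.152.0/23 (202.252.152.0 - 202.252.153.255) does not contain 202.252.154.73
  202.252.186.0/23 (202.252.186.0 - 202.252.187.255) does not contain 202.252.154.73
  202.252.146.0/23 (202.252.146.0 - 202.252.147.255) does not contain 202.252.154.73
  202.252.144.0/21 (202.252.144.0 - 202.252.151.255) does not contain 202.252.154.73
Longest matching prefix is /17 -> next hop 142.91.1.45.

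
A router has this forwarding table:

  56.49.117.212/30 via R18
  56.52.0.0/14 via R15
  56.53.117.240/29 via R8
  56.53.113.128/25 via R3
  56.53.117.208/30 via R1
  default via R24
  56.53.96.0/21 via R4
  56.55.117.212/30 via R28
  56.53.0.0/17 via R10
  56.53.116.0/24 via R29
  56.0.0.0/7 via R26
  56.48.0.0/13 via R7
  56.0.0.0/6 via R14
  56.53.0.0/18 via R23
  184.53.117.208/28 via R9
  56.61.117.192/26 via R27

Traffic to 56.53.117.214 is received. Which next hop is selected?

R10

Routes whose prefix contains 56.53.117.214:
  0.0.0.0/0 (default, matches everything) -> R24
  56.0.0.0/6 (56.0.0.0 - 59.255.255.255) -> R14
  56.0.0.0/7 (56.0.0.0 - 57.255.255.255) -> R26
  56.48.0.0/13 (56.48.0.0 - 56.55.255.255) -> R7
  56.52.0.0/14 (56.52.0.0 - 56.55.255.255) -> R15
  56.53.0.0/17 (56.53.0.0 - 56.53.127.255) -> R10
More-specific entries that do NOT match:
  56.49.117.212/30 (56.49.117.212 - 56.49.117.215) does not contain 56.53.117.214
  56.53.117.208/30 (56.53.117.208 - 56.53.117.211) does not contain 56.53.117.214
  56.55.117.212/30 (56.55.117.212 - 56.55.117.215) does not contain 56.53.117.214
  56.53.117.240/29 (56.53.117.240 - 56.53.117.247) does not contain 56.53.117.214
  184.53.117.208/28 (184.53.117.208 - 184.53.117.223) does not contain 56.53.117.214
  56.61.117.192/26 (56.61.117.192 - 56.61.117.255) does not contain 56.53.117.214
  56.53.113.128/25 (56.53.113.128 - 56.53.113.255) does not contain 56.53.117.214
  56.53.116.0/24 (56.53.116.0 - 56.53.116.255) does not contain 56.53.117.214
  56.53.96.0/21 (56.53.96.0 - 56.53.103.255) does not contain 56.53.117.214
  56.53.0.0/18 (56.53.0.0 - 56.53.63.255) does not contain 56.53.117.214
Longest matching prefix is /17 -> next hop R10.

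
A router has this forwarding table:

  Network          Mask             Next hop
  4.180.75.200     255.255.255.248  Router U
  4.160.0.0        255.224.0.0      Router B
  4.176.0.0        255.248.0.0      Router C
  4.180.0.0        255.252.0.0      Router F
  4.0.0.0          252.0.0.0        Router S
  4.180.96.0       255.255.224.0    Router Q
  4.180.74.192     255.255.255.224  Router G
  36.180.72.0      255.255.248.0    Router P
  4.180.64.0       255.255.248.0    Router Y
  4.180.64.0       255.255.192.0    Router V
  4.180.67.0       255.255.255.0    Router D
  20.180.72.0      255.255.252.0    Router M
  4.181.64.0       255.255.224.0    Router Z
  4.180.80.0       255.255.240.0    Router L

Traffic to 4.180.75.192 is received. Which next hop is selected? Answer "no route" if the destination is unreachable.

Router V

Routes whose prefix contains 4.180.75.192:
  4.0.0.0/6 (4.0.0.0 - 7.255.255.255) -> Router S
  4.160.0.0/11 (4.160.0.0 - 4.191.255.255) -> Router B
  4.176.0.0/13 (4.176.0.0 - 4.183.255.255) -> Router C
  4.180.0.0/14 (4.180.0.0 - 4.183.255.255) -> Router F
  4.180.64.0/18 (4.180.64.0 - 4.180.127.255) -> Router V
More-specific entries that do NOT match:
  4.180.75.200/29 (4.180.75.200 - 4.180.75.207) does not contain 4.180.75.192
  4.180.74.192/27 (4.180.74.192 - 4.180.74.223) does not contain 4.180.75.192
  4.180.67.0/24 (4.180.67.0 - 4.180.67.255) does not contain 4.180.75.192
  20.180.72.0/22 (20.180.72.0 - 20.180.75.255) does not contain 4.180.75.192
  36.180.72.0/21 (36.180.72.0 - 36.180.79.255) does not contain 4.180.75.192
  4.180.64.0/21 (4.180.64.0 - 4.180.71.255) does not contain 4.180.75.192
  4.180.80.0/20 (4.180.80.0 - 4.180.95.255) does not contain 4.180.75.192
  4.180.96.0/19 (4.180.96.0 - 4.180.127.255) does not contain 4.180.75.192
  4.181.64.0/19 (4.181.64.0 - 4.181.95.255) does not contain 4.180.75.192
Longest matching prefix is /18 -> next hop Router V.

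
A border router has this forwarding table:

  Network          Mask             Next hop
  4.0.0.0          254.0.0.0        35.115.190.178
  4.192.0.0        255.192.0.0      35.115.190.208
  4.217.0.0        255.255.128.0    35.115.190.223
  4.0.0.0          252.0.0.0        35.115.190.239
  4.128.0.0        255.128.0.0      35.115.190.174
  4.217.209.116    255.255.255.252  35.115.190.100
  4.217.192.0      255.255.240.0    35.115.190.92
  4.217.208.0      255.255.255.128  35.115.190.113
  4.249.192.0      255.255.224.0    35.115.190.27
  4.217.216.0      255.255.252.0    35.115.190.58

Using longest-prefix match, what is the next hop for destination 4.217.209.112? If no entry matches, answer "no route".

Routes whose prefix contains 4.217.209.112:
  4.0.0.0/6 (4.0.0.0 - 7.255.255.255) -> 35.115.190.239
  4.0.0.0/7 (4.0.0.0 - 5.255.255.255) -> 35.115.190.178
  4.128.0.0/9 (4.128.0.0 - 4.255.255.255) -> 35.115.190.174
  4.192.0.0/10 (4.192.0.0 - 4.255.255.255) -> 35.115.190.208
More-specific entries that do NOT match:
  4.217.209.116/30 (4.217.209.116 - 4.217.209.119) does not contain 4.217.209.112
  4.217.208.0/25 (4.217.208.0 - 4.217.208.127) does not contain 4.217.209.112
  4.217.216.0/22 (4.217.216.0 - 4.217.219.255) does not contain 4.217.209.112
  4.217.192.0/20 (4.217.192.0 - 4.217.207.255) does not contain 4.217.209.112
  4.249.192.0/19 (4.249.192.0 - 4.249.223.255) does not contain 4.217.209.112
  4.217.0.0/17 (4.217.0.0 - 4.217.127.255) does not contain 4.217.209.112
Longest matching prefix is /10 -> next hop 35.115.190.208.

35.115.190.208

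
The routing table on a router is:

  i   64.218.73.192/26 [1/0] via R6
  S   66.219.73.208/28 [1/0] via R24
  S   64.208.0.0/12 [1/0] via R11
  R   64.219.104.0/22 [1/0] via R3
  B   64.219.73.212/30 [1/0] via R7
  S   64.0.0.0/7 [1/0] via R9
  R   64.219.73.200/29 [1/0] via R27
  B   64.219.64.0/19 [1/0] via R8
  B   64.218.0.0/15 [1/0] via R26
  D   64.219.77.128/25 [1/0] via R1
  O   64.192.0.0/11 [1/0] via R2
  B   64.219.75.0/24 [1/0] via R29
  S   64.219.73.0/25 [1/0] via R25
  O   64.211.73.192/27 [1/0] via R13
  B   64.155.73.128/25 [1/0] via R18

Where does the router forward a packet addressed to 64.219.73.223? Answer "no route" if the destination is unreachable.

Routes whose prefix contains 64.219.73.223:
  64.0.0.0/7 (64.0.0.0 - 65.255.255.255) -> R9
  64.192.0.0/11 (64.192.0.0 - 64.223.255.255) -> R2
  64.208.0.0/12 (64.208.0.0 - 64.223.255.255) -> R11
  64.218.0.0/15 (64.218.0.0 - 64.219.255.255) -> R26
  64.219.64.0/19 (64.219.64.0 - 64.219.95.255) -> R8
More-specific entries that do NOT match:
  64.219.73.212/30 (64.219.73.212 - 64.219.73.215) does not contain 64.219.73.223
  64.219.73.200/29 (64.219.73.200 - 64.219.73.207) does not contain 64.219.73.223
  66.219.73.208/28 (66.219.73.208 - 66.219.73.223) does not contain 64.219.73.223
  64.211.73.192/27 (64.211.73.192 - 64.211.73.223) does not contain 64.219.73.223
  64.218.73.192/26 (64.218.73.192 - 64.218.73.255) does not contain 64.219.73.223
  64.219.77.128/25 (64.219.77.128 - 64.219.77.255) does not contain 64.219.73.223
  64.219.73.0/25 (64.219.73.0 - 64.219.73.127) does not contain 64.219.73.223
  64.155.73.128/25 (64.155.73.128 - 64.155.73.255) does not contain 64.219.73.223
  64.219.75.0/24 (64.219.75.0 - 64.219.75.255) does not contain 64.219.73.223
  64.219.104.0/22 (64.219.104.0 - 64.219.107.255) does not contain 64.219.73.223
Longest matching prefix is /19 -> next hop R8.

R8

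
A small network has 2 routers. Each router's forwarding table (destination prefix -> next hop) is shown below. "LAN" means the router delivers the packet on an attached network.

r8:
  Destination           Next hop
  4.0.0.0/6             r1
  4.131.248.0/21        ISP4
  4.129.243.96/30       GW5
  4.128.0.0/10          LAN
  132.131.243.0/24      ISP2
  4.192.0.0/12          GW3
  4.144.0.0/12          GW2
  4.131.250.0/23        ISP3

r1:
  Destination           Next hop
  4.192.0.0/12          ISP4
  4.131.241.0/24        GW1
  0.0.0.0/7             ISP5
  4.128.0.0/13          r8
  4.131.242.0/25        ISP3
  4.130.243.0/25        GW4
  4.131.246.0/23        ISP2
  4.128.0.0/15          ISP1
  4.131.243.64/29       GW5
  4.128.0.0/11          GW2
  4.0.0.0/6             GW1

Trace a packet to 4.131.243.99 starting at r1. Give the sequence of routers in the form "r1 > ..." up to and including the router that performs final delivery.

At r1: longest match for 4.131.243.99 is 4.128.0.0/13 -> r8
At r8: longest match for 4.131.243.99 is 4.128.0.0/10 -> LAN

r1 > r8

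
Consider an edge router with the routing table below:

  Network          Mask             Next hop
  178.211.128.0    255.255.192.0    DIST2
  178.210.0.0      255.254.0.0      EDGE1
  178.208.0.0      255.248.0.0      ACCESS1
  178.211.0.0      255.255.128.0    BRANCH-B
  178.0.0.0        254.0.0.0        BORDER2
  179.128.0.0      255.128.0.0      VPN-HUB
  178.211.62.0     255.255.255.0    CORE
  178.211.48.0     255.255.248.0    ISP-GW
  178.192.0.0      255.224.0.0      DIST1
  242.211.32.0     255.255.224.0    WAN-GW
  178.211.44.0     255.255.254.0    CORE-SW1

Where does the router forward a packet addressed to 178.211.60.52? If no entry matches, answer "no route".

Routes whose prefix contains 178.211.60.52:
  178.0.0.0/7 (178.0.0.0 - 179.255.255.255) -> BORDER2
  178.192.0.0/11 (178.192.0.0 - 178.223.255.255) -> DIST1
  178.208.0.0/13 (178.208.0.0 - 178.215.255.255) -> ACCESS1
  178.210.0.0/15 (178.210.0.0 - 178.211.255.255) -> EDGE1
  178.211.0.0/17 (178.211.0.0 - 178.211.127.255) -> BRANCH-B
More-specific entries that do NOT match:
  178.211.62.0/24 (178.211.62.0 - 178.211.62.255) does not contain 178.211.60.52
  178.211.44.0/23 (178.211.44.0 - 178.211.45.255) does not contain 178.211.60.52
  178.211.48.0/21 (178.211.48.0 - 178.211.55.255) does not contain 178.211.60.52
  242.211.32.0/19 (242.211.32.0 - 242.211.63.255) does not contain 178.211.60.52
  178.211.128.0/18 (178.211.128.0 - 178.211.191.255) does not contain 178.211.60.52
Longest matching prefix is /17 -> next hop BRANCH-B.

BRANCH-B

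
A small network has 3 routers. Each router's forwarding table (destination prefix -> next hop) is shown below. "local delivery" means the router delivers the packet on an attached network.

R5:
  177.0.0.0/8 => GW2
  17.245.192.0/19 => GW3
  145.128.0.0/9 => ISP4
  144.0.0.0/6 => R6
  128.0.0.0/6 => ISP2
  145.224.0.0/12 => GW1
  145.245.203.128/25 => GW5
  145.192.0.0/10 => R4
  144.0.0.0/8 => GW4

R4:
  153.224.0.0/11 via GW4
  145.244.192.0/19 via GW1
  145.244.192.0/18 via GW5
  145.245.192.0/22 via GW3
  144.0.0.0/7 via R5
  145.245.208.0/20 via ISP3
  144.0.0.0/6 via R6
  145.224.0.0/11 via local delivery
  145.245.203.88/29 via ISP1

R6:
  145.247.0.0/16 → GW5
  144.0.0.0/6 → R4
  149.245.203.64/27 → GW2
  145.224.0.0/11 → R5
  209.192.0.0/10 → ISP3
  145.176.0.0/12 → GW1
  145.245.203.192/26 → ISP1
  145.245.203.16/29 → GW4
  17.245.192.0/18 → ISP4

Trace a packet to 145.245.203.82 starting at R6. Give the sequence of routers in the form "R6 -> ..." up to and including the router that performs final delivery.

R6 -> R5 -> R4

At R6: longest match for 145.245.203.82 is 145.224.0.0/11 -> R5
At R5: longest match for 145.245.203.82 is 145.192.0.0/10 -> R4
At R4: longest match for 145.245.203.82 is 145.224.0.0/11 -> local delivery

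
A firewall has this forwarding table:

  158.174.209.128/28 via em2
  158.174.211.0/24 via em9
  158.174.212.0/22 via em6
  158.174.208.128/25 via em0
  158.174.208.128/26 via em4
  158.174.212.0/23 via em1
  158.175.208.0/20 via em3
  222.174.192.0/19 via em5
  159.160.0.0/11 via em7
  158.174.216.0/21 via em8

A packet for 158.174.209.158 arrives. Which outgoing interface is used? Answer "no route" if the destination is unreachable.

No entry's prefix contains 158.174.209.158; there is no default route.

no route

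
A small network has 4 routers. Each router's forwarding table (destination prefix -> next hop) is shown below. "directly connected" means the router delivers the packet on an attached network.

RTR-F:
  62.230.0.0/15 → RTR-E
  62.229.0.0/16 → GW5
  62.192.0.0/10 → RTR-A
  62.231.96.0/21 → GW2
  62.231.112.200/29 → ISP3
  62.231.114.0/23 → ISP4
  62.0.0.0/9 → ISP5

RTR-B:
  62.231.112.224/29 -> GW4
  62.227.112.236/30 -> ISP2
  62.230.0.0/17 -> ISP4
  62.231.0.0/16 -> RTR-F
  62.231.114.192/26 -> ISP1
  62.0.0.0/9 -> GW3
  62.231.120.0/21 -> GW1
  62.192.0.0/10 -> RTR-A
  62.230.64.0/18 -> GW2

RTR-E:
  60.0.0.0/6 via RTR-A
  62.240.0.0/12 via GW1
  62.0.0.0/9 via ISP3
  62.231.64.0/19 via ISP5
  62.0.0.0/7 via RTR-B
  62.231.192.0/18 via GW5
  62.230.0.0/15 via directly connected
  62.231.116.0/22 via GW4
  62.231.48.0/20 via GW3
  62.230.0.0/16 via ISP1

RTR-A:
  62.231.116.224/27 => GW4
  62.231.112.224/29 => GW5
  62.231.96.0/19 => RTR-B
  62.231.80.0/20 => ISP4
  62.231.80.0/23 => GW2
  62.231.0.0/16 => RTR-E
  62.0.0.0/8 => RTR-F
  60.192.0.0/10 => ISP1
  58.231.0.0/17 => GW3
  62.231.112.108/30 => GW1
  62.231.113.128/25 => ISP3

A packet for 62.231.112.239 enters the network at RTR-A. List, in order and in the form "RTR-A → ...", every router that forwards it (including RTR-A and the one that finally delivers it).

At RTR-A: longest match for 62.231.112.239 is 62.231.96.0/19 -> RTR-B
At RTR-B: longest match for 62.231.112.239 is 62.231.0.0/16 -> RTR-F
At RTR-F: longest match for 62.231.112.239 is 62.230.0.0/15 -> RTR-E
At RTR-E: longest match for 62.231.112.239 is 62.230.0.0/15 -> directly connected

RTR-A → RTR-B → RTR-F → RTR-E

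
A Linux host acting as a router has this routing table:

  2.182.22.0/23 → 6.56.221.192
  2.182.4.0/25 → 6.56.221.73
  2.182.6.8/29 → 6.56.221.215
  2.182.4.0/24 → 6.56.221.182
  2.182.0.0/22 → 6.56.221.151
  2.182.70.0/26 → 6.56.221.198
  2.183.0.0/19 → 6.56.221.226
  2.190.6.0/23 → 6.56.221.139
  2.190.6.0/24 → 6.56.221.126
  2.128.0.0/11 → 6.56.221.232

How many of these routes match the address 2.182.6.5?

0

No listed prefix contains 2.182.6.5.
Total matching entries: 0.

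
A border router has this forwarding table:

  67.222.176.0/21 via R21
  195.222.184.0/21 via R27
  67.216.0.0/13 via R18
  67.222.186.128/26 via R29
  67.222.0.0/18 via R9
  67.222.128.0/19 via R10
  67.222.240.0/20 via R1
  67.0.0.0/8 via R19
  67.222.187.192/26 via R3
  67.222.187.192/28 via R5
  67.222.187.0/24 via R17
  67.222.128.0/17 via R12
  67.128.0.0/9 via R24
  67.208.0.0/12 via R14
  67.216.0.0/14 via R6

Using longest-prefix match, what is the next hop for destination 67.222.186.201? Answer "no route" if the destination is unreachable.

R12

Routes whose prefix contains 67.222.186.201:
  67.0.0.0/8 (67.0.0.0 - 67.255.255.255) -> R19
  67.128.0.0/9 (67.128.0.0 - 67.255.255.255) -> R24
  67.208.0.0/12 (67.208.0.0 - 67.223.255.255) -> R14
  67.216.0.0/13 (67.216.0.0 - 67.223.255.255) -> R18
  67.222.128.0/17 (67.222.128.0 - 67.222.255.255) -> R12
More-specific entries that do NOT match:
  67.222.187.192/28 (67.222.187.192 - 67.222.187.207) does not contain 67.222.186.201
  67.222.186.128/26 (67.222.186.128 - 67.222.186.191) does not contain 67.222.186.201
  67.222.187.192/26 (67.222.187.192 - 67.222.187.255) does not contain 67.222.186.201
  67.222.187.0/24 (67.222.187.0 - 67.222.187.255) does not contain 67.222.186.201
  67.222.176.0/21 (67.222.176.0 - 67.222.183.255) does not contain 67.222.186.201
  195.222.184.0/21 (195.222.184.0 - 195.222.191.255) does not contain 67.222.186.201
  67.222.240.0/20 (67.222.240.0 - 67.222.255.255) does not contain 67.222.186.201
  67.222.128.0/19 (67.222.128.0 - 67.222.159.255) does not contain 67.222.186.201
  67.222.0.0/18 (67.222.0.0 - 67.222.63.255) does not contain 67.222.186.201
Longest matching prefix is /17 -> next hop R12.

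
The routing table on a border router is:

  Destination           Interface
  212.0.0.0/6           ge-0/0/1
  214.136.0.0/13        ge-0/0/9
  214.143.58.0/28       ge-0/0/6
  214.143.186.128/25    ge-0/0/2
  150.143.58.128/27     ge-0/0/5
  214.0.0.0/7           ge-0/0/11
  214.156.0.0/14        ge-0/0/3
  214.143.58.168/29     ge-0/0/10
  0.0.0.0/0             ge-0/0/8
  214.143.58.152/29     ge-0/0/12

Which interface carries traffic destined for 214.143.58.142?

ge-0/0/9

Routes whose prefix contains 214.143.58.142:
  0.0.0.0/0 (default, matches everything) -> ge-0/0/8
  212.0.0.0/6 (212.0.0.0 - 215.255.255.255) -> ge-0/0/1
  214.0.0.0/7 (214.0.0.0 - 215.255.255.255) -> ge-0/0/11
  214.136.0.0/13 (214.136.0.0 - 214.143.255.255) -> ge-0/0/9
More-specific entries that do NOT match:
  214.143.58.168/29 (214.143.58.168 - 214.143.58.175) does not contain 214.143.58.142
  214.143.58.152/29 (214.143.58.152 - 214.143.58.159) does not contain 214.143.58.142
  214.143.58.0/28 (214.143.58.0 - 214.143.58.15) does not contain 214.143.58.142
  150.143.58.128/27 (150.143.58.128 - 150.143.58.159) does not contain 214.143.58.142
  214.143.186.128/25 (214.143.186.128 - 214.143.186.255) does not contain 214.143.58.142
  214.156.0.0/14 (214.156.0.0 - 214.159.255.255) does not contain 214.143.58.142
Longest matching prefix is /13 -> interface ge-0/0/9.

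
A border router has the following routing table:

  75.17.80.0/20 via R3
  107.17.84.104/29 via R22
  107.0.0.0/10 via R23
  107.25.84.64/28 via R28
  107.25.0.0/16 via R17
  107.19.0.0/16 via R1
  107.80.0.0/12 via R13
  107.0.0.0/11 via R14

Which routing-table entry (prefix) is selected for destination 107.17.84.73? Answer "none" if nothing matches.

107.0.0.0/11

Entries matching 107.17.84.73:
  107.0.0.0/10 (107.0.0.0 - 107.63.255.255)
  107.0.0.0/11 (107.0.0.0 - 107.31.255.255)
Most specific is 107.0.0.0/11.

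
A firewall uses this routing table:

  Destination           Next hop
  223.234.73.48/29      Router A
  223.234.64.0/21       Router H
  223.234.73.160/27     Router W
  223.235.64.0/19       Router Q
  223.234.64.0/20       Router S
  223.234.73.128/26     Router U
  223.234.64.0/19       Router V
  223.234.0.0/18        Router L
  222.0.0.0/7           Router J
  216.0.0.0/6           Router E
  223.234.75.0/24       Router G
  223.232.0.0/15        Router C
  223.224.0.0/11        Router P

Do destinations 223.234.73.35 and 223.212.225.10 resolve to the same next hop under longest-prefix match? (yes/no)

no

223.234.73.35: longest match 223.234.64.0/20 -> Router S
223.212.225.10: longest match 222.0.0.0/7 -> Router J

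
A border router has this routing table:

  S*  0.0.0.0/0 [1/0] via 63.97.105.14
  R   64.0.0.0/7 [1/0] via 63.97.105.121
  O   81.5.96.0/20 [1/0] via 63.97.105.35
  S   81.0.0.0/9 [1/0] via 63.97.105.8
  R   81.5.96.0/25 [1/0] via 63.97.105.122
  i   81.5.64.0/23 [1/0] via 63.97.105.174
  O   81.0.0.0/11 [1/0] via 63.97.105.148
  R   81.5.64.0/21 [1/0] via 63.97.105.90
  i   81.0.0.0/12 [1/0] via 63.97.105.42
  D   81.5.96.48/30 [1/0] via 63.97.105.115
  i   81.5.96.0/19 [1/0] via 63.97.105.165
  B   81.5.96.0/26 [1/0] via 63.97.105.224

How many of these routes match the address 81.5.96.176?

Prefixes containing 81.5.96.176:
  0.0.0.0/0 (default, matches everything)
  81.0.0.0/9 (81.0.0.0 - 81.127.255.255)
  81.0.0.0/11 (81.0.0.0 - 81.31.255.255)
  81.0.0.0/12 (81.0.0.0 - 81.15.255.255)
  81.5.96.0/19 (81.5.96.0 - 81.5.127.255)
  81.5.96.0/20 (81.5.96.0 - 81.5.111.255)
Total matching entries: 6.

6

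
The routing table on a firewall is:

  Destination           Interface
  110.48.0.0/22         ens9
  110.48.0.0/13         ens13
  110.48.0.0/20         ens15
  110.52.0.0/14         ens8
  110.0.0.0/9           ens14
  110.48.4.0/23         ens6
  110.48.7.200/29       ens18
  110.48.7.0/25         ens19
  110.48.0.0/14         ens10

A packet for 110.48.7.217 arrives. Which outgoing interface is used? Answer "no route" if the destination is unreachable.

ens15

Routes whose prefix contains 110.48.7.217:
  110.0.0.0/9 (110.0.0.0 - 110.127.255.255) -> ens14
  110.48.0.0/13 (110.48.0.0 - 110.55.255.255) -> ens13
  110.48.0.0/14 (110.48.0.0 - 110.51.255.255) -> ens10
  110.48.0.0/20 (110.48.0.0 - 110.48.15.255) -> ens15
More-specific entries that do NOT match:
  110.48.7.200/29 (110.48.7.200 - 110.48.7.207) does not contain 110.48.7.217
  110.48.7.0/25 (110.48.7.0 - 110.48.7.127) does not contain 110.48.7.217
  110.48.4.0/23 (110.48.4.0 - 110.48.5.255) does not contain 110.48.7.217
  110.48.0.0/22 (110.48.0.0 - 110.48.3.255) does not contain 110.48.7.217
Longest matching prefix is /20 -> interface ens15.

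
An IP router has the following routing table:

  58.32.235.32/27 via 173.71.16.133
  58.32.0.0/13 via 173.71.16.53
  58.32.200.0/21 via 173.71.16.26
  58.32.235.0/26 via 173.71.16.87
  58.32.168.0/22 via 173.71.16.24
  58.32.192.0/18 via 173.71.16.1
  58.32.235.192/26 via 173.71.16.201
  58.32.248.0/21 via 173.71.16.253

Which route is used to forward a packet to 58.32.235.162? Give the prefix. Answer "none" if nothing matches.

58.32.192.0/18

Entries matching 58.32.235.162:
  58.32.0.0/13 (58.32.0.0 - 58.39.255.255)
  58.32.192.0/18 (58.32.192.0 - 58.32.255.255)
Most specific is 58.32.192.0/18.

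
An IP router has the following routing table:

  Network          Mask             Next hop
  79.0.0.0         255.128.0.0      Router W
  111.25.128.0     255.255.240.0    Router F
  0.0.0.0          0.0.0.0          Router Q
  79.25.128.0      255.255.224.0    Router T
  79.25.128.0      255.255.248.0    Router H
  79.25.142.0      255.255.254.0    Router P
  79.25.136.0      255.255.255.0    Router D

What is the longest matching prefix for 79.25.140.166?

79.25.128.0/19

Entries matching 79.25.140.166:
  0.0.0.0/0 (default, matches everything)
  79.0.0.0/9 (79.0.0.0 - 79.127.255.255)
  79.25.128.0/19 (79.25.128.0 - 79.25.159.255)
Most specific is 79.25.128.0/19.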